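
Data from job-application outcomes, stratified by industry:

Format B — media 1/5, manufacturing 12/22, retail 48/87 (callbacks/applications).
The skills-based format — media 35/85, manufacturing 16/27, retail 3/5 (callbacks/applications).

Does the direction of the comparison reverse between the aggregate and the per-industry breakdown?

Yes

Media: Format B 1/5 = 20.0%, the skills-based format 35/85 = 41.2% → the skills-based format
Manufacturing: Format B 12/22 = 54.5%, the skills-based format 16/27 = 59.3% → the skills-based format
Retail: Format B 48/87 = 55.2%, the skills-based format 3/5 = 60.0% → the skills-based format
Overall: Format B 61/114 = 53.5%, the skills-based format 54/117 = 46.2% → Format B
The skills-based format wins each industry group but Format B wins overall — the comparison reverses. The skills-based format's applications skew toward media, which has a lower base rate.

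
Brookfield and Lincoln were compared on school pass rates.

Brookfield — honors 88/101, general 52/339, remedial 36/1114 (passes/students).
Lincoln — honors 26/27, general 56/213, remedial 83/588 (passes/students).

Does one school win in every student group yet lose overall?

No

Honors: Brookfield 88/101 = 87.1%, Lincoln 26/27 = 96.3% → Lincoln
General: Brookfield 52/339 = 15.3%, Lincoln 56/213 = 26.3% → Lincoln
Remedial: Brookfield 36/1114 = 3.2%, Lincoln 83/588 = 14.1% → Lincoln
Overall: Brookfield 176/1554 = 11.3%, Lincoln 165/828 = 19.9% → Lincoln
Lincoln wins overall and in every student group — no reversal.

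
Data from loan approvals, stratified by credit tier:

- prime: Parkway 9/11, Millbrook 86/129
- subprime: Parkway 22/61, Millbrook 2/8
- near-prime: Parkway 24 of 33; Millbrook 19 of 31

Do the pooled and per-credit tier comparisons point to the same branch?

Prime: Parkway 9/11 = 81.8%, Millbrook 86/129 = 66.7% → Parkway
Subprime: Parkway 22/61 = 36.1%, Millbrook 2/8 = 25.0% → Parkway
Near-prime: Parkway 24/33 = 72.7%, Millbrook 19/31 = 61.3% → Parkway
Overall: Parkway 55/105 = 52.4%, Millbrook 107/168 = 63.7% → Millbrook
Parkway wins each credit group but Millbrook wins overall — the comparison reverses. Parkway's applications skew toward subprime, which has a lower base rate.

No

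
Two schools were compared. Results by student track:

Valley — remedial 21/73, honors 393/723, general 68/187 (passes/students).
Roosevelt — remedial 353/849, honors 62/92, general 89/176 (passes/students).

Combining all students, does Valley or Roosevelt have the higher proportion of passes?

Remedial: Valley 21/73 = 28.8%, Roosevelt 353/849 = 41.6% → Roosevelt
Honors: Valley 393/723 = 54.4%, Roosevelt 62/92 = 67.4% → Roosevelt
General: Valley 68/187 = 36.4%, Roosevelt 89/176 = 50.6% → Roosevelt
Overall: Valley 482/983 = 49.0%, Roosevelt 504/1117 = 45.1% → Valley
(Roosevelt wins every student group but Valley wins overall — Roosevelt's students skew toward the low-rate remedial group.)

Valley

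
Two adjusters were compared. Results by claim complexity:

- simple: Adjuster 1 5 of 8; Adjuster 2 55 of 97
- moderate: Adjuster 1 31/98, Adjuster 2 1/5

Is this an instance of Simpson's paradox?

Simple: Adjuster 1 5/8 = 62.5%, Adjuster 2 55/97 = 56.7% → Adjuster 1
Moderate: Adjuster 1 31/98 = 31.6%, Adjuster 2 1/5 = 20.0% → Adjuster 1
Overall: Adjuster 1 36/106 = 34.0%, Adjuster 2 56/102 = 54.9% → Adjuster 2
Adjuster 1 wins each claim group but Adjuster 2 wins overall — the comparison reverses. Adjuster 1's claims skew toward moderate, which has a lower base rate.

Yes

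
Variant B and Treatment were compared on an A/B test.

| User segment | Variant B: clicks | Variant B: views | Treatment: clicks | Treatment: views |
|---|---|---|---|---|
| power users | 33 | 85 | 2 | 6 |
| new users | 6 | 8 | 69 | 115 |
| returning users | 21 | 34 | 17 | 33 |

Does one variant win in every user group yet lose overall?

Power users: Variant B 33/85 = 38.8%, Treatment 2/6 = 33.3% → Variant B
New users: Variant B 6/8 = 75.0%, Treatment 69/115 = 60.0% → Variant B
Returning users: Variant B 21/34 = 61.8%, Treatment 17/33 = 51.5% → Variant B
Overall: Variant B 60/127 = 47.2%, Treatment 88/154 = 57.1% → Treatment
Variant B wins each user group but Treatment wins overall — the comparison reverses. Variant B's views skew toward power users, which has a lower base rate.

Yes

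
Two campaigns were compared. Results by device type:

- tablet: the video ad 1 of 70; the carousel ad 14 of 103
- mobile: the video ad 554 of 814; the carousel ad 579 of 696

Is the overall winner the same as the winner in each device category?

Tablet: the video ad 1/70 = 1.4%, the carousel ad 14/103 = 13.6% → the carousel ad
Mobile: the video ad 554/814 = 68.1%, the carousel ad 579/696 = 83.2% → the carousel ad
Overall: the video ad 555/884 = 62.8%, the carousel ad 593/799 = 74.2% → the carousel ad
The carousel ad wins overall and in every device group — no reversal.

Yes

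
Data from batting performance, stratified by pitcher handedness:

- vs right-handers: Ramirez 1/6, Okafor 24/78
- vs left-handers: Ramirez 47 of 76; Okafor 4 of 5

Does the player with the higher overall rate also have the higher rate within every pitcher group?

Vs right-handers: Ramirez 1/6 = 16.7%, Okafor 24/78 = 30.8% → Okafor
Vs left-handers: Ramirez 47/76 = 61.8%, Okafor 4/5 = 80.0% → Okafor
Overall: Ramirez 48/82 = 58.5%, Okafor 28/83 = 33.7% → Ramirez
Okafor wins each pitcher group but Ramirez wins overall — the comparison reverses. Okafor's at-bats skew toward vs right-handers, which has a lower base rate.

No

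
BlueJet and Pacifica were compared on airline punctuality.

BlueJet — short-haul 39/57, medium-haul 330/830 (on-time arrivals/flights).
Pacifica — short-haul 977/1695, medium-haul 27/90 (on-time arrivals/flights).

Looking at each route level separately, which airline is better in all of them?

BlueJet

Short-haul: BlueJet 39/57 = 68.4%, Pacifica 977/1695 = 57.6% → BlueJet
Medium-haul: BlueJet 330/830 = 39.8%, Pacifica 27/90 = 30.0% → BlueJet
BlueJet has the higher rate in both groups.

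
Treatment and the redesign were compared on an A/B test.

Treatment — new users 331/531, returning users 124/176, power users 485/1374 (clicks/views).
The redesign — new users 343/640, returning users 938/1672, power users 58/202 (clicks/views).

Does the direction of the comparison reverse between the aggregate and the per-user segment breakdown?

Yes

New users: Treatment 331/531 = 62.3%, the redesign 343/640 = 53.6% → Treatment
Returning users: Treatment 124/176 = 70.5%, the redesign 938/1672 = 56.1% → Treatment
Power users: Treatment 485/1374 = 35.3%, the redesign 58/202 = 28.7% → Treatment
Overall: Treatment 940/2081 = 45.2%, the redesign 1339/2514 = 53.3% → the redesign
Treatment wins each user group but the redesign wins overall — the comparison reverses. Treatment's views skew toward power users, which has a lower base rate.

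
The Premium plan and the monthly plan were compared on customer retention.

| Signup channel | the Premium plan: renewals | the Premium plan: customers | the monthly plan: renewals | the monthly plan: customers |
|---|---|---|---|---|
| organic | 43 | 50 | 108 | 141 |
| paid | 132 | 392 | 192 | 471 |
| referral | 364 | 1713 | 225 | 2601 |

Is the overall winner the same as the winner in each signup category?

No

Organic: the Premium plan 43/50 = 86.0%, the monthly plan 108/141 = 76.6% → the Premium plan
Paid: the Premium plan 132/392 = 33.7%, the monthly plan 192/471 = 40.8% → the monthly plan
Referral: the Premium plan 364/1713 = 21.2%, the monthly plan 225/2601 = 8.7% → the Premium plan
Overall: the Premium plan 539/2155 = 25.0%, the monthly plan 525/3213 = 16.3% → the Premium plan
Neither sweeps: the Premium plan wins 2 of 3 groups, the monthly plan wins 1. The Premium plan wins overall but not every group — no Simpson reversal.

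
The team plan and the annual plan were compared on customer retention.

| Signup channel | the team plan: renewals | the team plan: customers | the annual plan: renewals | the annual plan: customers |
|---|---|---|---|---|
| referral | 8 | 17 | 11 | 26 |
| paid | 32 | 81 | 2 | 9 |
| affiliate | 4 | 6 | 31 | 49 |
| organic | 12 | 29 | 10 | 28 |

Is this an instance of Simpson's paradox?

Yes

Referral: the team plan 8/17 = 47.1%, the annual plan 11/26 = 42.3% → the team plan
Paid: the team plan 32/81 = 39.5%, the annual plan 2/9 = 22.2% → the team plan
Affiliate: the team plan 4/6 = 66.7%, the annual plan 31/49 = 63.3% → the team plan
Organic: the team plan 12/29 = 41.4%, the annual plan 10/28 = 35.7% → the team plan
Overall: the team plan 56/133 = 42.1%, the annual plan 54/112 = 48.2% → the annual plan
The team plan wins each signup group but the annual plan wins overall — the comparison reverses. The team plan's customers skew toward paid, which has a lower base rate.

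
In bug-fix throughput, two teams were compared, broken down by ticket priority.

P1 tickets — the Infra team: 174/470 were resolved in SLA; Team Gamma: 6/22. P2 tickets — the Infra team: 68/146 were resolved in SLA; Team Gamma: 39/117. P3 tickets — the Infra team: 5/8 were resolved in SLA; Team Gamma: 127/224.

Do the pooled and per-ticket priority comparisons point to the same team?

P1: the Infra team 174/470 = 37.0%, Team Gamma 6/22 = 27.3% → the Infra team
P2: the Infra team 68/146 = 46.6%, Team Gamma 39/117 = 33.3% → the Infra team
P3: the Infra team 5/8 = 62.5%, Team Gamma 127/224 = 56.7% → the Infra team
Overall: the Infra team 247/624 = 39.6%, Team Gamma 172/363 = 47.4% → Team Gamma
The Infra team wins each ticket group but Team Gamma wins overall — the comparison reverses. The Infra team's tickets skew toward P1, which has a lower base rate.

No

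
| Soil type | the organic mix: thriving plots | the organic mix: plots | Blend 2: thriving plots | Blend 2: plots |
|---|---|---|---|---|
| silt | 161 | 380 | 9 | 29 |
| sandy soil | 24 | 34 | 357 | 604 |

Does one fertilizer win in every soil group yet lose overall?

Silt: the organic mix 161/380 = 42.4%, Blend 2 9/29 = 31.0% → the organic mix
Sandy soil: the organic mix 24/34 = 70.6%, Blend 2 357/604 = 59.1% → the organic mix
Overall: the organic mix 185/414 = 44.7%, Blend 2 366/633 = 57.8% → Blend 2
The organic mix wins each soil group but Blend 2 wins overall — the comparison reverses. The organic mix's plots skew toward silt, which has a lower base rate.

Yes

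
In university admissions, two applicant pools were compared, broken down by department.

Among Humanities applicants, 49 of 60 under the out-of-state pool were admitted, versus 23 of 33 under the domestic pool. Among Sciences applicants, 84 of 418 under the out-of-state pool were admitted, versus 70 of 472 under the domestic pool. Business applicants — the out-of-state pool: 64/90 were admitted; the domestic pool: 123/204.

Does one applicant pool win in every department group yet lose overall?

No

Humanities: the out-of-state pool 49/60 = 81.7%, the domestic pool 23/33 = 69.7% → the out-of-state pool
Sciences: the out-of-state pool 84/418 = 20.1%, the domestic pool 70/472 = 14.8% → the out-of-state pool
Business: the out-of-state pool 64/90 = 71.1%, the domestic pool 123/204 = 60.3% → the out-of-state pool
Overall: the out-of-state pool 197/568 = 34.7%, the domestic pool 216/709 = 30.5% → the out-of-state pool
The out-of-state pool wins overall and in every department group — no reversal.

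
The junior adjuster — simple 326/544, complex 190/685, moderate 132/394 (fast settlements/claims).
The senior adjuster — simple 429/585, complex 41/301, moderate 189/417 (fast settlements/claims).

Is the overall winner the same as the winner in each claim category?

Simple: the junior adjuster 326/544 = 59.9%, the senior adjuster 429/585 = 73.3% → the senior adjuster
Complex: the junior adjuster 190/685 = 27.7%, the senior adjuster 41/301 = 13.6% → the junior adjuster
Moderate: the junior adjuster 132/394 = 33.5%, the senior adjuster 189/417 = 45.3% → the senior adjuster
Overall: the junior adjuster 648/1623 = 39.9%, the senior adjuster 659/1303 = 50.6% → the senior adjuster
Neither sweeps: the junior adjuster wins 1 of 3 groups, the senior adjuster wins 2. The senior adjuster wins overall but not every group — no Simpson reversal.

No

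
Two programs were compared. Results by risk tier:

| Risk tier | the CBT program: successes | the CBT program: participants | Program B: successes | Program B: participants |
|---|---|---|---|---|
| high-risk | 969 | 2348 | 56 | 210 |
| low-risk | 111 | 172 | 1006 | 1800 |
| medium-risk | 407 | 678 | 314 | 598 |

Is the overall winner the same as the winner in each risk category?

No

High-risk: the CBT program 969/2348 = 41.3%, Program B 56/210 = 26.7% → the CBT program
Low-risk: the CBT program 111/172 = 64.5%, Program B 1006/1800 = 55.9% → the CBT program
Medium-risk: the CBT program 407/678 = 60.0%, Program B 314/598 = 52.5% → the CBT program
Overall: the CBT program 1487/3198 = 46.5%, Program B 1376/2608 = 52.8% → Program B
The CBT program wins each risk group but Program B wins overall — the comparison reverses. The CBT program's participants skew toward high-risk, which has a lower base rate.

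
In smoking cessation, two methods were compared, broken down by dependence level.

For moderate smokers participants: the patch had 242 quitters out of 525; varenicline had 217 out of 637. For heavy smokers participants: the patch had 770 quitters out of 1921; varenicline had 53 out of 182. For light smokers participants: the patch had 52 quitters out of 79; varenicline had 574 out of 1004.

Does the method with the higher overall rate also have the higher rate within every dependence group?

Moderate smokers: the patch 242/525 = 46.1%, varenicline 217/637 = 34.1% → the patch
Heavy smokers: the patch 770/1921 = 40.1%, varenicline 53/182 = 29.1% → the patch
Light smokers: the patch 52/79 = 65.8%, varenicline 574/1004 = 57.2% → the patch
Overall: the patch 1064/2525 = 42.1%, varenicline 844/1823 = 46.3% → varenicline
The patch wins each dependence group but varenicline wins overall — the comparison reverses. The patch's participants skew toward heavy smokers, which has a lower base rate.

No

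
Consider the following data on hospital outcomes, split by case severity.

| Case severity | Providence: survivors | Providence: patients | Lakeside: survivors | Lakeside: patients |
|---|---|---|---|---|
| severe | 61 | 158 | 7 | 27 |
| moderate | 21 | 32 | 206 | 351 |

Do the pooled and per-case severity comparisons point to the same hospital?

No

Severe: Providence 61/158 = 38.6%, Lakeside 7/27 = 25.9% → Providence
Moderate: Providence 21/32 = 65.6%, Lakeside 206/351 = 58.7% → Providence
Overall: Providence 82/190 = 43.2%, Lakeside 213/378 = 56.3% → Lakeside
Providence wins each case group but Lakeside wins overall — the comparison reverses. Providence's patients skew toward severe, which has a lower base rate.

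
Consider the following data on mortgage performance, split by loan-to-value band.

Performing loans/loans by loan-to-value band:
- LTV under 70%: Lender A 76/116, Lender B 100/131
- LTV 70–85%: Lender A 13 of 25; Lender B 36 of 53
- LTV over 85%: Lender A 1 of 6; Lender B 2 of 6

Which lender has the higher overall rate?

Lender B

LTV under 70%: Lender A 76/116 = 65.5%, Lender B 100/131 = 76.3% → Lender B
LTV 70–85%: Lender A 13/25 = 52.0%, Lender B 36/53 = 67.9% → Lender B
LTV over 85%: Lender A 1/6 = 16.7%, Lender B 2/6 = 33.3% → Lender B
Overall: Lender A 90/147 = 61.2%, Lender B 138/190 = 72.6% → Lender B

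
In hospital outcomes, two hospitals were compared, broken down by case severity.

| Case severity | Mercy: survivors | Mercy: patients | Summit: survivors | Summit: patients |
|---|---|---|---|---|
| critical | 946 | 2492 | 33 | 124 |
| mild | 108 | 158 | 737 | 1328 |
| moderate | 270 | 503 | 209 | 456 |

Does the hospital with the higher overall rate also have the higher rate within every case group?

No

Critical: Mercy 946/2492 = 38.0%, Summit 33/124 = 26.6% → Mercy
Mild: Mercy 108/158 = 68.4%, Summit 737/1328 = 55.5% → Mercy
Moderate: Mercy 270/503 = 53.7%, Summit 209/456 = 45.8% → Mercy
Overall: Mercy 1324/3153 = 42.0%, Summit 979/1908 = 51.3% → Summit
Mercy wins each case group but Summit wins overall — the comparison reverses. Mercy's patients skew toward critical, which has a lower base rate.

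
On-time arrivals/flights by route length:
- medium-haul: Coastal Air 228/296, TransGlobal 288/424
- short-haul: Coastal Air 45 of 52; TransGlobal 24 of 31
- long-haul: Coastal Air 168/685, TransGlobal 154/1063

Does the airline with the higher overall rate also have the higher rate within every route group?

Yes

Medium-haul: Coastal Air 228/296 = 77.0%, TransGlobal 288/424 = 67.9% → Coastal Air
Short-haul: Coastal Air 45/52 = 86.5%, TransGlobal 24/31 = 77.4% → Coastal Air
Long-haul: Coastal Air 168/685 = 24.5%, TransGlobal 154/1063 = 14.5% → Coastal Air
Overall: Coastal Air 441/1033 = 42.7%, TransGlobal 466/1518 = 30.7% → Coastal Air
Coastal Air wins overall and in every route group — no reversal.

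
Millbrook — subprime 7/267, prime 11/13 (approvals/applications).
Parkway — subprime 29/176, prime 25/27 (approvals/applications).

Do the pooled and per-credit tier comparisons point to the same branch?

Yes

Subprime: Millbrook 7/267 = 2.6%, Parkway 29/176 = 16.5% → Parkway
Prime: Millbrook 11/13 = 84.6%, Parkway 25/27 = 92.6% → Parkway
Overall: Millbrook 18/280 = 6.4%, Parkway 54/203 = 26.6% → Parkway
Parkway wins overall and in every credit group — no reversal.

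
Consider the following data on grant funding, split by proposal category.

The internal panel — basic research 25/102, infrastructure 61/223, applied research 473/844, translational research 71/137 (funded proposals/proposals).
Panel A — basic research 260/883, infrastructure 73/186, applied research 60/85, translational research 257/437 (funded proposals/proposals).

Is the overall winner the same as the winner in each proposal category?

Basic research: the internal panel 25/102 = 24.5%, Panel A 260/883 = 29.4% → Panel A
Infrastructure: the internal panel 61/223 = 27.4%, Panel A 73/186 = 39.2% → Panel A
Applied research: the internal panel 473/844 = 56.0%, Panel A 60/85 = 70.6% → Panel A
Translational research: the internal panel 71/137 = 51.8%, Panel A 257/437 = 58.8% → Panel A
Overall: the internal panel 630/1306 = 48.2%, Panel A 650/1591 = 40.9% → the internal panel
Panel A wins each proposal group but the internal panel wins overall — the comparison reverses. Panel A's proposals skew toward basic research, which has a lower base rate.

No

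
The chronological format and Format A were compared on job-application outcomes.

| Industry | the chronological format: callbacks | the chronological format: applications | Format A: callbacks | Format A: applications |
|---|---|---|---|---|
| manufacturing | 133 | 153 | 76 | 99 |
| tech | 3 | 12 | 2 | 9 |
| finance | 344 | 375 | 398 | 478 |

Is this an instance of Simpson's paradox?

No

Manufacturing: the chronological format 133/153 = 86.9%, Format A 76/99 = 76.8% → the chronological format
Tech: the chronological format 3/12 = 25.0%, Format A 2/9 = 22.2% → the chronological format
Finance: the chronological format 344/375 = 91.7%, Format A 398/478 = 83.3% → the chronological format
Overall: the chronological format 480/540 = 88.9%, Format A 476/586 = 81.2% → the chronological format
The chronological format wins overall and in every industry group — no reversal.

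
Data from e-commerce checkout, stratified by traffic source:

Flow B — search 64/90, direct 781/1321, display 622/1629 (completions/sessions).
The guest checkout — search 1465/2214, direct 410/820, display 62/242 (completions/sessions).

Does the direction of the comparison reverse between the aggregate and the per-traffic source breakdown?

Search: Flow B 64/90 = 71.1%, the guest checkout 1465/2214 = 66.2% → Flow B
Direct: Flow B 781/1321 = 59.1%, the guest checkout 410/820 = 50.0% → Flow B
Display: Flow B 622/1629 = 38.2%, the guest checkout 62/242 = 25.6% → Flow B
Overall: Flow B 1467/3040 = 48.3%, the guest checkout 1937/3276 = 59.1% → the guest checkout
Flow B wins each traffic group but the guest checkout wins overall — the comparison reverses. Flow B's sessions skew toward display, which has a lower base rate.

Yes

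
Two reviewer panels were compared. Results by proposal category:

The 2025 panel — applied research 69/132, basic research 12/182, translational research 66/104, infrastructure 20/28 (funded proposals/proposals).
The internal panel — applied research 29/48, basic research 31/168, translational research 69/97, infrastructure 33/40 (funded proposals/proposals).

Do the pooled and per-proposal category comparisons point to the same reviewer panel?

Yes

Applied research: the 2025 panel 69/132 = 52.3%, the internal panel 29/48 = 60.4% → the internal panel
Basic research: the 2025 panel 12/182 = 6.6%, the internal panel 31/168 = 18.5% → the internal panel
Translational research: the 2025 panel 66/104 = 63.5%, the internal panel 69/97 = 71.1% → the internal panel
Infrastructure: the 2025 panel 20/28 = 71.4%, the internal panel 33/40 = 82.5% → the internal panel
Overall: the 2025 panel 167/446 = 37.4%, the internal panel 162/353 = 45.9% → the internal panel
The internal panel wins overall and in every proposal group — no reversal.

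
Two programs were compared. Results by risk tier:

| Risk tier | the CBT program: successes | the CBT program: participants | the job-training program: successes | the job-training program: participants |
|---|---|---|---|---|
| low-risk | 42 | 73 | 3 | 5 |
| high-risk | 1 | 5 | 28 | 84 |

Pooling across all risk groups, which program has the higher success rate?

the CBT program

Low-risk: the CBT program 42/73 = 57.5%, the job-training program 3/5 = 60.0% → the job-training program
High-risk: the CBT program 1/5 = 20.0%, the job-training program 28/84 = 33.3% → the job-training program
Overall: the CBT program 43/78 = 55.1%, the job-training program 31/89 = 34.8% → the CBT program
(The job-training program wins every risk group but the CBT program wins overall — the job-training program's participants skew toward the low-rate high-risk group.)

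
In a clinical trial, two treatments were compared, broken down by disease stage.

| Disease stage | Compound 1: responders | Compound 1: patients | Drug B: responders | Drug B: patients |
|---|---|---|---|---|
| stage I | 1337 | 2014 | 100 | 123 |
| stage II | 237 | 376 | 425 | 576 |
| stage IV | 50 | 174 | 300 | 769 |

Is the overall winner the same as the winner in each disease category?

Stage I: Compound 1 1337/2014 = 66.4%, Drug B 100/123 = 81.3% → Drug B
Stage II: Compound 1 237/376 = 63.0%, Drug B 425/576 = 73.8% → Drug B
Stage IV: Compound 1 50/174 = 28.7%, Drug B 300/769 = 39.0% → Drug B
Overall: Compound 1 1624/2564 = 63.3%, Drug B 825/1468 = 56.2% → Compound 1
Drug B wins each disease group but Compound 1 wins overall — the comparison reverses. Drug B's patients skew toward stage IV, which has a lower base rate.

No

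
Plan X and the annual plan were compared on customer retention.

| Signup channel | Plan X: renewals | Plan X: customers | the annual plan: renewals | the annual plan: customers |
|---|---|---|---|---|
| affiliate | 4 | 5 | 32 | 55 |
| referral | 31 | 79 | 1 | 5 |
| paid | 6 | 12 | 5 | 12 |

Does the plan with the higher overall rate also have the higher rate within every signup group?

No

Affiliate: Plan X 4/5 = 80.0%, the annual plan 32/55 = 58.2% → Plan X
Referral: Plan X 31/79 = 39.2%, the annual plan 1/5 = 20.0% → Plan X
Paid: Plan X 6/12 = 50.0%, the annual plan 5/12 = 41.7% → Plan X
Overall: Plan X 41/96 = 42.7%, the annual plan 38/72 = 52.8% → the annual plan
Plan X wins each signup group but the annual plan wins overall — the comparison reverses. Plan X's customers skew toward referral, which has a lower base rate.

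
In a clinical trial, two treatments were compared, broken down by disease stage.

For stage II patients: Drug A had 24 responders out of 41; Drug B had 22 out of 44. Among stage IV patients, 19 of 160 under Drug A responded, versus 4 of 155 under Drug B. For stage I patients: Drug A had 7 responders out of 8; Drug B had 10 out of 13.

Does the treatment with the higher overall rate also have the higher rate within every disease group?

Yes

Stage II: Drug A 24/41 = 58.5%, Drug B 22/44 = 50.0% → Drug A
Stage IV: Drug A 19/160 = 11.9%, Drug B 4/155 = 2.6% → Drug A
Stage I: Drug A 7/8 = 87.5%, Drug B 10/13 = 76.9% → Drug A
Overall: Drug A 50/209 = 23.9%, Drug B 36/212 = 17.0% → Drug A
Drug A wins overall and in every disease group — no reversal.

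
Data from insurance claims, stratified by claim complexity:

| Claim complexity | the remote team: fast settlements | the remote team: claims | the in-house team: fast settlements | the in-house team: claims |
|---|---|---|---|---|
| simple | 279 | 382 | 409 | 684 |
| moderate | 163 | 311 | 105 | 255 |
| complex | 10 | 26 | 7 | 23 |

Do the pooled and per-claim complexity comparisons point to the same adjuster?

Simple: the remote team 279/382 = 73.0%, the in-house team 409/684 = 59.8% → the remote team
Moderate: the remote team 163/311 = 52.4%, the in-house team 105/255 = 41.2% → the remote team
Complex: the remote team 10/26 = 38.5%, the in-house team 7/23 = 30.4% → the remote team
Overall: the remote team 452/719 = 62.9%, the in-house team 521/962 = 54.2% → the remote team
The remote team wins overall and in every claim group — no reversal.

Yes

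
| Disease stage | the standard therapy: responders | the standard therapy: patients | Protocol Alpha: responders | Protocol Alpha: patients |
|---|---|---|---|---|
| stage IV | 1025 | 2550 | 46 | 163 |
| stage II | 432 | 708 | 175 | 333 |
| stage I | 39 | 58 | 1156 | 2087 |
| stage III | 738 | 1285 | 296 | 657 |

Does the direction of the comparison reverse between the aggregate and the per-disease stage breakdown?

Yes

Stage IV: the standard therapy 1025/2550 = 40.2%, Protocol Alpha 46/163 = 28.2% → the standard therapy
Stage II: the standard therapy 432/708 = 61.0%, Protocol Alpha 175/333 = 52.6% → the standard therapy
Stage I: the standard therapy 39/58 = 67.2%, Protocol Alpha 1156/2087 = 55.4% → the standard therapy
Stage III: the standard therapy 738/1285 = 57.4%, Protocol Alpha 296/657 = 45.1% → the standard therapy
Overall: the standard therapy 2234/4601 = 48.6%, Protocol Alpha 1673/3240 = 51.6% → Protocol Alpha
The standard therapy wins each disease group but Protocol Alpha wins overall — the comparison reverses. The standard therapy's patients skew toward stage IV, which has a lower base rate.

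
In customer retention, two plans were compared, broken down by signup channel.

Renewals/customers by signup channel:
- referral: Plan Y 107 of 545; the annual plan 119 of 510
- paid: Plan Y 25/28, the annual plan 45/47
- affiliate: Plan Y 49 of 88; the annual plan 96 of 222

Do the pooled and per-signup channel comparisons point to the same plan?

No

Referral: Plan Y 107/545 = 19.6%, the annual plan 119/510 = 23.3% → the annual plan
Paid: Plan Y 25/28 = 89.3%, the annual plan 45/47 = 95.7% → the annual plan
Affiliate: Plan Y 49/88 = 55.7%, the annual plan 96/222 = 43.2% → Plan Y
Overall: Plan Y 181/661 = 27.4%, the annual plan 260/779 = 33.4% → the annual plan
Neither sweeps: Plan Y wins 1 of 3 groups, the annual plan wins 2. The annual plan wins overall but not every group — no Simpson reversal.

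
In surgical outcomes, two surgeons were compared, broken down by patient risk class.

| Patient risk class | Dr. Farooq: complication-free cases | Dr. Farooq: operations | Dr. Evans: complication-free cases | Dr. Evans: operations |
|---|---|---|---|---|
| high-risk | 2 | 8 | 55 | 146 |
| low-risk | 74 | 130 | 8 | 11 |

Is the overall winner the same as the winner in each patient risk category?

No

High-risk: Dr. Farooq 2/8 = 25.0%, Dr. Evans 55/146 = 37.7% → Dr. Evans
Low-risk: Dr. Farooq 74/130 = 56.9%, Dr. Evans 8/11 = 72.7% → Dr. Evans
Overall: Dr. Farooq 76/138 = 55.1%, Dr. Evans 63/157 = 40.1% → Dr. Farooq
Dr. Evans wins each patient risk group but Dr. Farooq wins overall — the comparison reverses. Dr. Evans's operations skew toward high-risk, which has a lower base rate.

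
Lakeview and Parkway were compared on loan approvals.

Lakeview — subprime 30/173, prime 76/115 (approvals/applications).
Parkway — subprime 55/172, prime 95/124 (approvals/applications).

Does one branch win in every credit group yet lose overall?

No

Subprime: Lakeview 30/173 = 17.3%, Parkway 55/172 = 32.0% → Parkway
Prime: Lakeview 76/115 = 66.1%, Parkway 95/124 = 76.6% → Parkway
Overall: Lakeview 106/288 = 36.8%, Parkway 150/296 = 50.7% → Parkway
Parkway wins overall and in every credit group — no reversal.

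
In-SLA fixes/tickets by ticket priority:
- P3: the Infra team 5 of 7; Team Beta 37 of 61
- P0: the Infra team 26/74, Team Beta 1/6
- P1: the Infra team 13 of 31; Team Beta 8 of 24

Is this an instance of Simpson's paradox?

P3: the Infra team 5/7 = 71.4%, Team Beta 37/61 = 60.7% → the Infra team
P0: the Infra team 26/74 = 35.1%, Team Beta 1/6 = 16.7% → the Infra team
P1: the Infra team 13/31 = 41.9%, Team Beta 8/24 = 33.3% → the Infra team
Overall: the Infra team 44/112 = 39.3%, Team Beta 46/91 = 50.5% → Team Beta
The Infra team wins each ticket group but Team Beta wins overall — the comparison reverses. The Infra team's tickets skew toward P0, which has a lower base rate.

Yes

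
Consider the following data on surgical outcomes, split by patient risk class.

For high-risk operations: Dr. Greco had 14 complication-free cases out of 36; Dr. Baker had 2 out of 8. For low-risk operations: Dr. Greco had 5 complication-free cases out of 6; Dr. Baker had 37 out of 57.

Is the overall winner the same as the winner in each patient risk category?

High-risk: Dr. Greco 14/36 = 38.9%, Dr. Baker 2/8 = 25.0% → Dr. Greco
Low-risk: Dr. Greco 5/6 = 83.3%, Dr. Baker 37/57 = 64.9% → Dr. Greco
Overall: Dr. Greco 19/42 = 45.2%, Dr. Baker 39/65 = 60.0% → Dr. Baker
Dr. Greco wins each patient risk group but Dr. Baker wins overall — the comparison reverses. Dr. Greco's operations skew toward high-risk, which has a lower base rate.

No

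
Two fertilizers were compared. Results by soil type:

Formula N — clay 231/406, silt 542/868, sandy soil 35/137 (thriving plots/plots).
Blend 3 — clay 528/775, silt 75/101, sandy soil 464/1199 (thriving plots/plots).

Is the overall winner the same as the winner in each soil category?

No

Clay: Formula N 231/406 = 56.9%, Blend 3 528/775 = 68.1% → Blend 3
Silt: Formula N 542/868 = 62.4%, Blend 3 75/101 = 74.3% → Blend 3
Sandy soil: Formula N 35/137 = 25.5%, Blend 3 464/1199 = 38.7% → Blend 3
Overall: Formula N 808/1411 = 57.3%, Blend 3 1067/2075 = 51.4% → Formula N
Blend 3 wins each soil group but Formula N wins overall — the comparison reverses. Blend 3's plots skew toward sandy soil, which has a lower base rate.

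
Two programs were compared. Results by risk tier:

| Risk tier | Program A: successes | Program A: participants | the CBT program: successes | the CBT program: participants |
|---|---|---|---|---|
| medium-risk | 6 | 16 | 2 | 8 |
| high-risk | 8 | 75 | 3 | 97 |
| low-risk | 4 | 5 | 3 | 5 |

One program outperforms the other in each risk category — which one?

Program A

Medium-risk: Program A 6/16 = 37.5%, the CBT program 2/8 = 25.0% → Program A
High-risk: Program A 8/75 = 10.7%, the CBT program 3/97 = 3.1% → Program A
Low-risk: Program A 4/5 = 80.0%, the CBT program 3/5 = 60.0% → Program A
Program A has the higher rate in all 3 groups.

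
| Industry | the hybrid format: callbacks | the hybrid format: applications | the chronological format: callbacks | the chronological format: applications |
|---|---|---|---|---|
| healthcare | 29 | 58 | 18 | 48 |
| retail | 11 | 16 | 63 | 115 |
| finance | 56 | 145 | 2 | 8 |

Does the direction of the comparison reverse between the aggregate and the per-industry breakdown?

Healthcare: the hybrid format 29/58 = 50.0%, the chronological format 18/48 = 37.5% → the hybrid format
Retail: the hybrid format 11/16 = 68.8%, the chronological format 63/115 = 54.8% → the hybrid format
Finance: the hybrid format 56/145 = 38.6%, the chronological format 2/8 = 25.0% → the hybrid format
Overall: the hybrid format 96/219 = 43.8%, the chronological format 83/171 = 48.5% → the chronological format
The hybrid format wins each industry group but the chronological format wins overall — the comparison reverses. The hybrid format's applications skew toward finance, which has a lower base rate.

Yes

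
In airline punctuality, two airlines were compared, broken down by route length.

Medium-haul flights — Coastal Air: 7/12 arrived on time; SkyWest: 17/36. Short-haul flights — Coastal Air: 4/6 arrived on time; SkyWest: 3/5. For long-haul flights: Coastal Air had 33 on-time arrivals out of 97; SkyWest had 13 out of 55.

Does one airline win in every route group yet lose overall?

Medium-haul: Coastal Air 7/12 = 58.3%, SkyWest 17/36 = 47.2% → Coastal Air
Short-haul: Coastal Air 4/6 = 66.7%, SkyWest 3/5 = 60.0% → Coastal Air
Long-haul: Coastal Air 33/97 = 34.0%, SkyWest 13/55 = 23.6% → Coastal Air
Overall: Coastal Air 44/115 = 38.3%, SkyWest 33/96 = 34.4% → Coastal Air
Coastal Air wins overall and in every route group — no reversal.

No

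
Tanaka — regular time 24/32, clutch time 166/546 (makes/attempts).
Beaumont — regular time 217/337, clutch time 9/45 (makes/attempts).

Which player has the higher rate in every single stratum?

Tanaka

Regular time: Tanaka 24/32 = 75.0%, Beaumont 217/337 = 64.4% → Tanaka
Clutch time: Tanaka 166/546 = 30.4%, Beaumont 9/45 = 20.0% → Tanaka
Tanaka has the higher rate in both groups.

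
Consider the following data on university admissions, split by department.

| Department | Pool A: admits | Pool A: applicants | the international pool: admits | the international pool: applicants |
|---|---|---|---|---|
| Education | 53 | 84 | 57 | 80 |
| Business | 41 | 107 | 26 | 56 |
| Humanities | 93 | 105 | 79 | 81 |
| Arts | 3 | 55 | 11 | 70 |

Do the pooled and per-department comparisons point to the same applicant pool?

Yes

Education: Pool A 53/84 = 63.1%, the international pool 57/80 = 71.2% → the international pool
Business: Pool A 41/107 = 38.3%, the international pool 26/56 = 46.4% → the international pool
Humanities: Pool A 93/105 = 88.6%, the international pool 79/81 = 97.5% → the international pool
Arts: Pool A 3/55 = 5.5%, the international pool 11/70 = 15.7% → the international pool
Overall: Pool A 190/351 = 54.1%, the international pool 173/287 = 60.3% → the international pool
The international pool wins overall and in every department group — no reversal.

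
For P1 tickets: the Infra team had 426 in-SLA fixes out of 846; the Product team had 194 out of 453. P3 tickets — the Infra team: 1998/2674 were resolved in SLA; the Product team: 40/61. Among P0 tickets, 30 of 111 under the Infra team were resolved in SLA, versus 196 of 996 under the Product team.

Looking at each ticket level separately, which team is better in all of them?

the Infra team

P1: the Infra team 426/846 = 50.4%, the Product team 194/453 = 42.8% → the Infra team
P3: the Infra team 1998/2674 = 74.7%, the Product team 40/61 = 65.6% → the Infra team
P0: the Infra team 30/111 = 27.0%, the Product team 196/996 = 19.7% → the Infra team
The Infra team has the higher rate in all 3 groups.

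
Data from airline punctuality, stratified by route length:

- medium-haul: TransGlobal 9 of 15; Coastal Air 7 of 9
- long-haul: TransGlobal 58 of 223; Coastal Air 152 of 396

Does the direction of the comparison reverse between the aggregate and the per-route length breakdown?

No

Medium-haul: TransGlobal 9/15 = 60.0%, Coastal Air 7/9 = 77.8% → Coastal Air
Long-haul: TransGlobal 58/223 = 26.0%, Coastal Air 152/396 = 38.4% → Coastal Air
Overall: TransGlobal 67/238 = 28.2%, Coastal Air 159/405 = 39.3% → Coastal Air
Coastal Air wins overall and in every route group — no reversal.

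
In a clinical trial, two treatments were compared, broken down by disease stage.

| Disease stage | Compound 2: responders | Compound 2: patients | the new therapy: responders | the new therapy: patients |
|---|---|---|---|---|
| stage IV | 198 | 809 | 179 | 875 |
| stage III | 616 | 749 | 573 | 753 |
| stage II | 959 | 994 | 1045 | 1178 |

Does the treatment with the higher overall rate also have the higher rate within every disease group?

Stage IV: Compound 2 198/809 = 24.5%, the new therapy 179/875 = 20.5% → Compound 2
Stage III: Compound 2 616/749 = 82.2%, the new therapy 573/753 = 76.1% → Compound 2
Stage II: Compound 2 959/994 = 96.5%, the new therapy 1045/1178 = 88.7% → Compound 2
Overall: Compound 2 1773/2552 = 69.5%, the new therapy 1797/2806 = 64.0% → Compound 2
Compound 2 wins overall and in every disease group — no reversal.

Yes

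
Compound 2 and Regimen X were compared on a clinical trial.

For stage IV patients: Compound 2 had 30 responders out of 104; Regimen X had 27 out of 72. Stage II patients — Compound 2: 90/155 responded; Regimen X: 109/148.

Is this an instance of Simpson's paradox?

Stage IV: Compound 2 30/104 = 28.8%, Regimen X 27/72 = 37.5% → Regimen X
Stage II: Compound 2 90/155 = 58.1%, Regimen X 109/148 = 73.6% → Regimen X
Overall: Compound 2 120/259 = 46.3%, Regimen X 136/220 = 61.8% → Regimen X
Regimen X wins overall and in every disease group — no reversal.

No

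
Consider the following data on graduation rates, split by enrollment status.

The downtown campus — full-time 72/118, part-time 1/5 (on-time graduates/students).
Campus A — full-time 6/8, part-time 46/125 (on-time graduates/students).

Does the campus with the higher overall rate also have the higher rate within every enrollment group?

Full-time: the downtown campus 72/118 = 61.0%, Campus A 6/8 = 75.0% → Campus A
Part-time: the downtown campus 1/5 = 20.0%, Campus A 46/125 = 36.8% → Campus A
Overall: the downtown campus 73/123 = 59.3%, Campus A 52/133 = 39.1% → the downtown campus
Campus A wins each enrollment group but the downtown campus wins overall — the comparison reverses. Campus A's students skew toward part-time, which has a lower base rate.

No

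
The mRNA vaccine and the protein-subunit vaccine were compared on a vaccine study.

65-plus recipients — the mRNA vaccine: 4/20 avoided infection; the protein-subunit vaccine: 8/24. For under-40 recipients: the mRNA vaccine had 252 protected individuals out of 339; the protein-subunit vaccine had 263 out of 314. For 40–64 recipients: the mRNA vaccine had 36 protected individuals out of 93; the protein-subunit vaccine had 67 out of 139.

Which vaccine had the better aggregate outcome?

65-plus: the mRNA vaccine 4/20 = 20.0%, the protein-subunit vaccine 8/24 = 33.3% → the protein-subunit vaccine
Under-40: the mRNA vaccine 252/339 = 74.3%, the protein-subunit vaccine 263/314 = 83.8% → the protein-subunit vaccine
40–64: the mRNA vaccine 36/93 = 38.7%, the protein-subunit vaccine 67/139 = 48.2% → the protein-subunit vaccine
Overall: the mRNA vaccine 292/452 = 64.6%, the protein-subunit vaccine 338/477 = 70.9% → the protein-subunit vaccine

the protein-subunit vaccine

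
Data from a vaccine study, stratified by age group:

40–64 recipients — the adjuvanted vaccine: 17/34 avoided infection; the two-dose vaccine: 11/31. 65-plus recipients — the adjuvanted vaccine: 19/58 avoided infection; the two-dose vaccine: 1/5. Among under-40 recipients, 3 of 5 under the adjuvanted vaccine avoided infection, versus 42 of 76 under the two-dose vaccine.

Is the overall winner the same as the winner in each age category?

40–64: the adjuvanted vaccine 17/34 = 50.0%, the two-dose vaccine 11/31 = 35.5% → the adjuvanted vaccine
65-plus: the adjuvanted vaccine 19/58 = 32.8%, the two-dose vaccine 1/5 = 20.0% → the adjuvanted vaccine
Under-40: the adjuvanted vaccine 3/5 = 60.0%, the two-dose vaccine 42/76 = 55.3% → the adjuvanted vaccine
Overall: the adjuvanted vaccine 39/97 = 40.2%, the two-dose vaccine 54/112 = 48.2% → the two-dose vaccine
The adjuvanted vaccine wins each age group but the two-dose vaccine wins overall — the comparison reverses. The adjuvanted vaccine's recipients skew toward 65-plus, which has a lower base rate.

No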